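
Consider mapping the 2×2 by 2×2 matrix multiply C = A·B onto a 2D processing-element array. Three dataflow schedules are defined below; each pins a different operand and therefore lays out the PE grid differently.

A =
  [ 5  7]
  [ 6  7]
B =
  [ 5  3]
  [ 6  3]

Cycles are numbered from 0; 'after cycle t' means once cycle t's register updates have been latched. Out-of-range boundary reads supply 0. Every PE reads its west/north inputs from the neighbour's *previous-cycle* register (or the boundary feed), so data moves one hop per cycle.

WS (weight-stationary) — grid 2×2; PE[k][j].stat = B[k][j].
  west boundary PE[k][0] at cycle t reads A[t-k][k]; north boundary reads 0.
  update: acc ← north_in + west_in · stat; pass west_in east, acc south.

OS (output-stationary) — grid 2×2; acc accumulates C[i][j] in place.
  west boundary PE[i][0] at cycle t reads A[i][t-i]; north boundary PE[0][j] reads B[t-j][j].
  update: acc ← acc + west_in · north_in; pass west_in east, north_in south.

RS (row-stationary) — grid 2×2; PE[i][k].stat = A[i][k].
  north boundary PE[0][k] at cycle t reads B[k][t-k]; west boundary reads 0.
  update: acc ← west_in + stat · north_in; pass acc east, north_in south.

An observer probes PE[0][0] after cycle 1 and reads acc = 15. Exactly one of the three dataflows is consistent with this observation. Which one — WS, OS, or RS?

— WS: 2×2; PE[0][0] trace:
  step 0 · PE0,0: acc=25; fwd→5 fwd↓25
  step 1 · PE0,0: acc=30; fwd→6 fwd↓30
— OS: 2×2; PE[0][0] trace:
  step 0 · PE0,0: acc=25; fwd→5 fwd↓5
  step 1 · PE0,0: acc=67; fwd→7 fwd↓6
— RS: 2×2; PE[0][0] trace:
  step 0 · PE0,0: acc=25; fwd→25 fwd↓5
  step 1 · PE0,0: acc=15; fwd→15 fwd↓3

dataflow = RS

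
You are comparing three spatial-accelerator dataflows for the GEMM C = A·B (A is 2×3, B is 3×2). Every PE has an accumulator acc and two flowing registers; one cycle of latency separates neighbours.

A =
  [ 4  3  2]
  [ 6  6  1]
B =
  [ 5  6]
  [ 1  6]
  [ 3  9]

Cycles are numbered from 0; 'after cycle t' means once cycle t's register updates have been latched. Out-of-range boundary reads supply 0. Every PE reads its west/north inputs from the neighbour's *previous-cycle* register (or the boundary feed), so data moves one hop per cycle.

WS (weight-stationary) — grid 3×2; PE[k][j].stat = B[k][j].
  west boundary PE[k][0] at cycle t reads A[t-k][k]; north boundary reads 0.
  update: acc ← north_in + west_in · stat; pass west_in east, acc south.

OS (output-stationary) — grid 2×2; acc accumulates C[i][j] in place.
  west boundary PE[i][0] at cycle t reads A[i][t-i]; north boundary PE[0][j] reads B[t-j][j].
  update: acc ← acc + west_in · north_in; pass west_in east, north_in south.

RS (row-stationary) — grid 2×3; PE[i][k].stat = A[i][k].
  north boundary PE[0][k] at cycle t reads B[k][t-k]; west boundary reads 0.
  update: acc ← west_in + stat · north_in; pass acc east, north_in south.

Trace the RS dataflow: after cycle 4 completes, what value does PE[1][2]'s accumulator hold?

PE[1][2].acc = 81

RS (2×3). Following PE[1][2] plus its west/north inputs:
  after 0 — PE[0][2] acc=0, pass-E 0, pass-S 0
  after 0 — PE[1][1] acc=0, pass-E 0, pass-S 0
  after 0 — PE[1][2] acc=0, pass-E 0, pass-S 0
  after 1 — PE[0][2] acc=0, pass-E 0, pass-S 0
  after 1 — PE[1][1] acc=0, pass-E 0, pass-S 0
  after 1 — PE[1][2] acc=0, pass-E 0, pass-S 0
  after 2 — PE[0][2] acc=29, pass-E 29, pass-S 3
  after 2 — PE[1][1] acc=36, pass-E 36, pass-S 1
  after 2 — PE[1][2] acc=0, pass-E 0, pass-S 0
  after 3 — PE[0][2] acc=60, pass-E 60, pass-S 9
  after 3 — PE[1][1] acc=72, pass-E 72, pass-S 6
  after 3 — PE[1][2] acc=39, pass-E 39, pass-S 3
  after 4 — PE[0][2] acc=0, pass-E 0, pass-S 0
  after 4 — PE[1][1] acc=0, pass-E 0, pass-S 0
  after 4 — PE[1][2] acc=81, pass-E 81, pass-S 9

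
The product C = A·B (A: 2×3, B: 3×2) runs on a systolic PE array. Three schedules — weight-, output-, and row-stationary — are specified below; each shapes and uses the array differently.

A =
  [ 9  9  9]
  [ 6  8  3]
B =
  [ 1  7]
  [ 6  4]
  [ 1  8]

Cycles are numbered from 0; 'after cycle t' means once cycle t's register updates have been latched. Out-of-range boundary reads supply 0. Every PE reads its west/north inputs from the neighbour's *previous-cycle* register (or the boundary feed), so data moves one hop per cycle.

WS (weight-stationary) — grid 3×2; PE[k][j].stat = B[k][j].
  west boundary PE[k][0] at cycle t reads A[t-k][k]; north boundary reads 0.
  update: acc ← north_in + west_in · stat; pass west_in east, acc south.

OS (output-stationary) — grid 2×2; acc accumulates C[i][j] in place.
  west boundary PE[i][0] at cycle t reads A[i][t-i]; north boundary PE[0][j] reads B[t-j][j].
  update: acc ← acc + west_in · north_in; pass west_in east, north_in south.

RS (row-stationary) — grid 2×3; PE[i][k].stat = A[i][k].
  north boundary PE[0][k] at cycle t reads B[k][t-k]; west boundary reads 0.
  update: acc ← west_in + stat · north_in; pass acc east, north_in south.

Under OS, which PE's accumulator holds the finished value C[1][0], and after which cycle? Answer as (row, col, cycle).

(row, col, cycle) = (1, 0, 3)

Under OS, C[1][0] lands at PE[1][0]:
  cycle 0: PE[1][0] → acc 0, east 0, south 0
  cycle 1: PE[1][0] → acc 6, east 6, south 1
  cycle 2: PE[1][0] → acc 54, east 8, south 6
  cycle 3: PE[1][0] → acc 57, east 3, south 1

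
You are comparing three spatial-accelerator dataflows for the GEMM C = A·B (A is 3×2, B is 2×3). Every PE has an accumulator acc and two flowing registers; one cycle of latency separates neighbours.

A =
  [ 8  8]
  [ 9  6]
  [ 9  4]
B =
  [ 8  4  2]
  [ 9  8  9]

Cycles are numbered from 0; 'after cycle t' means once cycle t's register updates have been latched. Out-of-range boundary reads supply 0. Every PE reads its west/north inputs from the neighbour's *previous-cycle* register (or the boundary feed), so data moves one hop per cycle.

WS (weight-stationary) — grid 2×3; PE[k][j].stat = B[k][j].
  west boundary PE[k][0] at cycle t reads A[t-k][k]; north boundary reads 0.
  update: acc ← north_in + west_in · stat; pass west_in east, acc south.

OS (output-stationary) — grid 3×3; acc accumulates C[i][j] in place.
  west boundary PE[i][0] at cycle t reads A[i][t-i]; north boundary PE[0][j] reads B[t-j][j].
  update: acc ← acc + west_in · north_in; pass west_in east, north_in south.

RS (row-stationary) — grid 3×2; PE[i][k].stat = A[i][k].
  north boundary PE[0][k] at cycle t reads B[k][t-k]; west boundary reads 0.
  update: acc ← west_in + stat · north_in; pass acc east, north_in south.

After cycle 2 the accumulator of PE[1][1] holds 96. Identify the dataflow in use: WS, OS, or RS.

dataflow = WS

WS (2×3 grid), PE[1][1]:
  cycle 0: PE[1][1] → acc 0, east 0, south 0
  cycle 1: PE[1][1] → acc 0, east 0, south 0
  cycle 2: PE[1][1] → acc 96, east 8, south 96
OS (3×3 grid), PE[1][1]:
  cycle 0: PE[1][1] → acc 0, east 0, south 0
  cycle 1: PE[1][1] → acc 0, east 0, south 0
  cycle 2: PE[1][1] → acc 36, east 9, south 4
RS (3×2 grid), PE[1][1]:
  cycle 0: PE[1][1] → acc 0, east 0, south 0
  cycle 1: PE[1][1] → acc 0, east 0, south 0
  cycle 2: PE[1][1] → acc 126, east 126, south 9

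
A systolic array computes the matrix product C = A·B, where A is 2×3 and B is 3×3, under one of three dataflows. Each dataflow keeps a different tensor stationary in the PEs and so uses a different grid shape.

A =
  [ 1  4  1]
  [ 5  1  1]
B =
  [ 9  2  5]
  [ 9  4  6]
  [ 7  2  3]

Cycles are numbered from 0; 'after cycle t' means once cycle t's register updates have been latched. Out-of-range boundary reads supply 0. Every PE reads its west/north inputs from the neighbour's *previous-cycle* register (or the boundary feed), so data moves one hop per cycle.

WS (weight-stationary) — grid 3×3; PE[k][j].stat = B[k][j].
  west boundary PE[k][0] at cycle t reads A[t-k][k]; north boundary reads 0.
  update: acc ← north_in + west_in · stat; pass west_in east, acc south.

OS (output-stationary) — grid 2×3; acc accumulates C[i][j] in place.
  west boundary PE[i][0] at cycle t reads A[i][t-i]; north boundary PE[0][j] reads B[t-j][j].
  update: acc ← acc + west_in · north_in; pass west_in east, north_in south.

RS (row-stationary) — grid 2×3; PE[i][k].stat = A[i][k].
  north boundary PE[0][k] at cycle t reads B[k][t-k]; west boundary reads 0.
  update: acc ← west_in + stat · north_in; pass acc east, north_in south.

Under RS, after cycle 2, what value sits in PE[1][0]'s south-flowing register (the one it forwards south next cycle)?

RS on a 2×3 grid — tracing PE[1][0] and its feeders:
  step 0 · PE0,0: acc=9; fwd→9 fwd↓9
  step 0 · PE1,0: acc=0; fwd→0 fwd↓0
  step 1 · PE0,0: acc=2; fwd→2 fwd↓2
  step 1 · PE1,0: acc=45; fwd→45 fwd↓9
  step 2 · PE0,0: acc=5; fwd→5 fwd↓5
  step 2 · PE1,0: acc=10; fwd→10 fwd↓2

register = 2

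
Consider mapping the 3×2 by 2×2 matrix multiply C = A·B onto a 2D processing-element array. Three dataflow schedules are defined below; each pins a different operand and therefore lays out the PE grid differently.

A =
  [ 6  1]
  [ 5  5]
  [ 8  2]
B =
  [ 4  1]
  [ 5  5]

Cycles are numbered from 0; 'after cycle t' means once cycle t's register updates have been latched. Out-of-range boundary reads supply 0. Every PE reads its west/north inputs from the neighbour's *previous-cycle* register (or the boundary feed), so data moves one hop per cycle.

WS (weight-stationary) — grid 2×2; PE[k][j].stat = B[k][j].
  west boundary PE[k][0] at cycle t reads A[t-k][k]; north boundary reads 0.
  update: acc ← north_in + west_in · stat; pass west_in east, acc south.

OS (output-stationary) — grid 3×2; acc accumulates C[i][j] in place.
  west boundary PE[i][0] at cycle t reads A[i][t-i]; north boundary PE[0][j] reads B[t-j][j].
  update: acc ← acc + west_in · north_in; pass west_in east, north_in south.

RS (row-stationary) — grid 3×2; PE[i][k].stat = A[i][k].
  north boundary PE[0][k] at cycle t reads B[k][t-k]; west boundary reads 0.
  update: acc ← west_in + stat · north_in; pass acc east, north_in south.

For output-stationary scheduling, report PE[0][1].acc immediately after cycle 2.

OS on a 3×2 grid — tracing PE[0][1] and its feeders:
  c0 r0c0: 24 / 6 / 4
  c0 r0c1: 0 / 0 / 0
  c1 r0c0: 29 / 1 / 5
  c1 r0c1: 6 / 6 / 1
  c2 r0c0: 29 / 0 / 0
  c2 r0c1: 11 / 1 / 5

PE[0][1].acc = 11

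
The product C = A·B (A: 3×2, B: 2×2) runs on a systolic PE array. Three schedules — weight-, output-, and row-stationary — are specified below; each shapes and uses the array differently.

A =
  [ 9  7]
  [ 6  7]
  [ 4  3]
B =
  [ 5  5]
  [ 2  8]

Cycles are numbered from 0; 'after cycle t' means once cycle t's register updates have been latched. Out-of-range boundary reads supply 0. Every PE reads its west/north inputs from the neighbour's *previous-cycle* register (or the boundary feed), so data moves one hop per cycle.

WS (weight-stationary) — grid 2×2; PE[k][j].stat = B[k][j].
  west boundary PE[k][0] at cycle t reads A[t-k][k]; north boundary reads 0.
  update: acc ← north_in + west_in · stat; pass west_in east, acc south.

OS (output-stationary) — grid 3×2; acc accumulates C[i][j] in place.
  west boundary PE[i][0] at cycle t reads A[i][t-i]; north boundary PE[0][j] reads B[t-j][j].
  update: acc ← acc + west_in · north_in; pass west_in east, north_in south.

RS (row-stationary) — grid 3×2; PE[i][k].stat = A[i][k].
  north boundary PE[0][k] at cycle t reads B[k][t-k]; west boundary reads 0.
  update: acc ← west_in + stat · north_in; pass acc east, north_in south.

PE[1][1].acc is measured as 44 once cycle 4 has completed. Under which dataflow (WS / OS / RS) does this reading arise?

dataflow = WS

— WS: 2×2; PE[1][1] trace:
  cycle 0: PE[1][1] → acc 0, east 0, south 0
  cycle 1: PE[1][1] → acc 0, east 0, south 0
  cycle 2: PE[1][1] → acc 101, east 7, south 101
  cycle 3: PE[1][1] → acc 86, east 7, south 86
  cycle 4: PE[1][1] → acc 44, east 3, south 44
— OS: 3×2; PE[1][1] trace:
  cycle 0: PE[1][1] → acc 0, east 0, south 0
  cycle 1: PE[1][1] → acc 0, east 0, south 0
  cycle 2: PE[1][1] → acc 30, east 6, south 5
  cycle 3: PE[1][1] → acc 86, east 7, south 8
  cycle 4: PE[1][1] → acc 86, east 0, south 0
— RS: 3×2; PE[1][1] trace:
  cycle 0: PE[1][1] → acc 0, east 0, south 0
  cycle 1: PE[1][1] → acc 0, east 0, south 0
  cycle 2: PE[1][1] → acc 44, east 44, south 2
  cycle 3: PE[1][1] → acc 86, east 86, south 8
  cycle 4: PE[1][1] → acc 0, east 0, south 0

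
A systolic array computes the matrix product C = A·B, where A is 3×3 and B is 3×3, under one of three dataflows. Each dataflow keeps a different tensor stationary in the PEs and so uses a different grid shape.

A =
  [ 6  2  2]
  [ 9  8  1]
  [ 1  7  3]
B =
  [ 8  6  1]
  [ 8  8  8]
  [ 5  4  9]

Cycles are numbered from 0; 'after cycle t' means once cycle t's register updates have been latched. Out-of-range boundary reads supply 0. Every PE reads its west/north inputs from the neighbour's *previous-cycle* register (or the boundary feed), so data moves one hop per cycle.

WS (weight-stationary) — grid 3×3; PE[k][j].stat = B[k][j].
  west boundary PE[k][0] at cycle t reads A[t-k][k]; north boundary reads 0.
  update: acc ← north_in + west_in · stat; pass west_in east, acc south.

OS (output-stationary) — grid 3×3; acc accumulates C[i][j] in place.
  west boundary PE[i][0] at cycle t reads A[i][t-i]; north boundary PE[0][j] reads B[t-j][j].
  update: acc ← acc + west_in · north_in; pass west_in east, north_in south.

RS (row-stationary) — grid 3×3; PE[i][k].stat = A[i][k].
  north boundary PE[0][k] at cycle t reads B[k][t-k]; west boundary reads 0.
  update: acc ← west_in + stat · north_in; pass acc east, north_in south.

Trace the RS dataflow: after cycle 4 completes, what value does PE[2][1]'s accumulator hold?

PE[2][1].acc = 62

Tracing RS — 3×3 array, target PE[2][1]:
  t=0 PE[1][1]: acc=0 h=0 v=0
  t=0 PE[2][0]: acc=0 h=0 v=0
  t=0 PE[2][1]: acc=0 h=0 v=0
  t=1 PE[1][1]: acc=0 h=0 v=0
  t=1 PE[2][0]: acc=0 h=0 v=0
  t=1 PE[2][1]: acc=0 h=0 v=0
  t=2 PE[1][1]: acc=136 h=136 v=8
  t=2 PE[2][0]: acc=8 h=8 v=8
  t=2 PE[2][1]: acc=0 h=0 v=0
  t=3 PE[1][1]: acc=118 h=118 v=8
  t=3 PE[2][0]: acc=6 h=6 v=6
  t=3 PE[2][1]: acc=64 h=64 v=8
  t=4 PE[1][1]: acc=73 h=73 v=8
  t=4 PE[2][0]: acc=1 h=1 v=1
  t=4 PE[2][1]: acc=62 h=62 v=8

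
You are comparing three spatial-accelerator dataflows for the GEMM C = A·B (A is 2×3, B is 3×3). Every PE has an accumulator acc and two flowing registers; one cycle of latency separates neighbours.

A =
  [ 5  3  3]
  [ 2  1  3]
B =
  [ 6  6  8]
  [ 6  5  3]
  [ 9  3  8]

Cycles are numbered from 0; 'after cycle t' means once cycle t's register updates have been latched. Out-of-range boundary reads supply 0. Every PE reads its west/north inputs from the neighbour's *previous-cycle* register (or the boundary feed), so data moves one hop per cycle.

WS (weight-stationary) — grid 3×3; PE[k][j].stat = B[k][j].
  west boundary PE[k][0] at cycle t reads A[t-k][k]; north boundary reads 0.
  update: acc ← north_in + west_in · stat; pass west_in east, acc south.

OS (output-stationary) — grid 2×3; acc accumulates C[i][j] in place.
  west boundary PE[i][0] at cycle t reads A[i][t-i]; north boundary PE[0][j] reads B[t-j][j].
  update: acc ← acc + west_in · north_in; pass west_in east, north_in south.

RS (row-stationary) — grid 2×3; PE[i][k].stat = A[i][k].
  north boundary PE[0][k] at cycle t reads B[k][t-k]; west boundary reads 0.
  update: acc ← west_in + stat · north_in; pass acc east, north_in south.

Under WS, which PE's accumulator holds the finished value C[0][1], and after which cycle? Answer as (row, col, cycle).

WS: C[0][1] accumulates in PE[2][1]:
  0: (2,1).acc=0  regs=<0,0>
  1: (2,1).acc=0  regs=<0,0>
  2: (2,1).acc=0  regs=<0,0>
  3: (2,1).acc=54  regs=<3,54>

(row, col, cycle) = (2, 1, 3)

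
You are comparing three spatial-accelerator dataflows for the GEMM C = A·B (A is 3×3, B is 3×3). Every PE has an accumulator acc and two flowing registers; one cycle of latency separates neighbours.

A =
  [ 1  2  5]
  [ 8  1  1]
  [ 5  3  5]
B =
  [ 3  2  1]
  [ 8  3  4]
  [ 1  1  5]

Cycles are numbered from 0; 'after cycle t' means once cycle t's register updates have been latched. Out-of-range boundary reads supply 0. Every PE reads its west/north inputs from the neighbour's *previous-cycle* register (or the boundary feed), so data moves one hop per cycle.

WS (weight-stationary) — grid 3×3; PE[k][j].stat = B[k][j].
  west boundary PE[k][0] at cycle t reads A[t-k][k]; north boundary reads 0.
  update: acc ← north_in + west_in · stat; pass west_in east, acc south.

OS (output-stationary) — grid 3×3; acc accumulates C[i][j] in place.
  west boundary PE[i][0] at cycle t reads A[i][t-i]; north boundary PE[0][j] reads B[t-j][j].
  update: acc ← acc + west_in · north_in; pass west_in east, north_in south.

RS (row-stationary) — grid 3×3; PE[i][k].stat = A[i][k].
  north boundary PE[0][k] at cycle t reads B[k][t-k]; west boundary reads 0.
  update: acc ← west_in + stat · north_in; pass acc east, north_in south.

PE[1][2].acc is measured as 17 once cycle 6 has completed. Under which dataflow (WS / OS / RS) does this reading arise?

WS [3×3] PE[1][2] across cycles:
  @0  [1,2]  acc 0  |  →0  ↓0
  @1  [1,2]  acc 0  |  →0  ↓0
  @2  [1,2]  acc 0  |  →0  ↓0
  @3  [1,2]  acc 9  |  →2  ↓9
  @4  [1,2]  acc 12  |  →1  ↓12
  @5  [1,2]  acc 17  |  →3  ↓17
  @6  [1,2]  acc 0  |  →0  ↓0
OS [3×3] PE[1][2] across cycles:
  @0  [1,2]  acc 0  |  →0  ↓0
  @1  [1,2]  acc 0  |  →0  ↓0
  @2  [1,2]  acc 0  |  →0  ↓0
  @3  [1,2]  acc 8  |  →8  ↓1
  @4  [1,2]  acc 12  |  →1  ↓4
  @5  [1,2]  acc 17  |  →1  ↓5
  @6  [1,2]  acc 17  |  →0  ↓0
RS [3×3] PE[1][2] across cycles:
  @0  [1,2]  acc 0  |  →0  ↓0
  @1  [1,2]  acc 0  |  →0  ↓0
  @2  [1,2]  acc 0  |  →0  ↓0
  @3  [1,2]  acc 33  |  →33  ↓1
  @4  [1,2]  acc 20  |  →20  ↓1
  @5  [1,2]  acc 17  |  →17  ↓5
  @6  [1,2]  acc 0  |  →0  ↓0

dataflow = OS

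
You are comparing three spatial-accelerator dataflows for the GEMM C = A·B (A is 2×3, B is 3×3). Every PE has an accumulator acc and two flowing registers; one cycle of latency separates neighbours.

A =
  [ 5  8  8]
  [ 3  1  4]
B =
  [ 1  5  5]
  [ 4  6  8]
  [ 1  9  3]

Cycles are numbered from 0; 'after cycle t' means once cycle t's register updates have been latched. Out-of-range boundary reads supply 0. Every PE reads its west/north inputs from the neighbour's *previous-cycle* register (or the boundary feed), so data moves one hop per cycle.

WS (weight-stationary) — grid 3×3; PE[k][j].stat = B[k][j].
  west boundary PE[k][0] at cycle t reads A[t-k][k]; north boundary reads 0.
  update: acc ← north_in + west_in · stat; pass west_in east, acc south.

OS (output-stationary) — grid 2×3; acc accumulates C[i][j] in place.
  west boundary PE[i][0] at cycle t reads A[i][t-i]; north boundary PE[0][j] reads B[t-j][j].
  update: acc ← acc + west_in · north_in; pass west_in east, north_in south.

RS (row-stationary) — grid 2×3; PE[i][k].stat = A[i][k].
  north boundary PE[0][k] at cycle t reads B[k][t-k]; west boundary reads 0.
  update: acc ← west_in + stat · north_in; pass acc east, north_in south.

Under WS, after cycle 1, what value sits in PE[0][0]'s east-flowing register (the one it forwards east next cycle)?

register = 3

Tracing WS — 3×3 array, target PE[0][0]:
  [0] (0,0) acc=5 (h:5 v:5)
  [1] (0,0) acc=3 (h:3 v:3)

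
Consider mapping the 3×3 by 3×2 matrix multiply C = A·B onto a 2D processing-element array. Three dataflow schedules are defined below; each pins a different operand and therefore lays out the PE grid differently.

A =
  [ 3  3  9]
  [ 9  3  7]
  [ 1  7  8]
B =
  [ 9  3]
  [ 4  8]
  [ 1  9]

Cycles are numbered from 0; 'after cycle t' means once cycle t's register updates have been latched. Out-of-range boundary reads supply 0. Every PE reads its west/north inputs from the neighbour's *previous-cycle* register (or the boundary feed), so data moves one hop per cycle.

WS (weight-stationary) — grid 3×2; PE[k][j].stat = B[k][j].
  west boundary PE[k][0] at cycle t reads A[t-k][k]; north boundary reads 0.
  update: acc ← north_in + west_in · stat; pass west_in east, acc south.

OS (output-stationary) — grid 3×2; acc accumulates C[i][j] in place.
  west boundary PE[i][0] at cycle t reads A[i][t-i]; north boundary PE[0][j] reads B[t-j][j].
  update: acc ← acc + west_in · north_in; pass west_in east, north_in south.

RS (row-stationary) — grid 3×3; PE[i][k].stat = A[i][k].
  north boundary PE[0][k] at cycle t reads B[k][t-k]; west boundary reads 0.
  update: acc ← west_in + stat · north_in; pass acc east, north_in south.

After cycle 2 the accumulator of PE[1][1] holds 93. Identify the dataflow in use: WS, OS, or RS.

dataflow = RS

Under WS (3×2), PE[1][1]:
  cycle 0: PE[1][1] → acc 0, east 0, south 0
  cycle 1: PE[1][1] → acc 0, east 0, south 0
  cycle 2: PE[1][1] → acc 33, east 3, south 33
Under OS (3×2), PE[1][1]:
  cycle 0: PE[1][1] → acc 0, east 0, south 0
  cycle 1: PE[1][1] → acc 0, east 0, south 0
  cycle 2: PE[1][1] → acc 27, east 9, south 3
Under RS (3×3), PE[1][1]:
  cycle 0: PE[1][1] → acc 0, east 0, south 0
  cycle 1: PE[1][1] → acc 0, east 0, south 0
  cycle 2: PE[1][1] → acc 93, east 93, south 4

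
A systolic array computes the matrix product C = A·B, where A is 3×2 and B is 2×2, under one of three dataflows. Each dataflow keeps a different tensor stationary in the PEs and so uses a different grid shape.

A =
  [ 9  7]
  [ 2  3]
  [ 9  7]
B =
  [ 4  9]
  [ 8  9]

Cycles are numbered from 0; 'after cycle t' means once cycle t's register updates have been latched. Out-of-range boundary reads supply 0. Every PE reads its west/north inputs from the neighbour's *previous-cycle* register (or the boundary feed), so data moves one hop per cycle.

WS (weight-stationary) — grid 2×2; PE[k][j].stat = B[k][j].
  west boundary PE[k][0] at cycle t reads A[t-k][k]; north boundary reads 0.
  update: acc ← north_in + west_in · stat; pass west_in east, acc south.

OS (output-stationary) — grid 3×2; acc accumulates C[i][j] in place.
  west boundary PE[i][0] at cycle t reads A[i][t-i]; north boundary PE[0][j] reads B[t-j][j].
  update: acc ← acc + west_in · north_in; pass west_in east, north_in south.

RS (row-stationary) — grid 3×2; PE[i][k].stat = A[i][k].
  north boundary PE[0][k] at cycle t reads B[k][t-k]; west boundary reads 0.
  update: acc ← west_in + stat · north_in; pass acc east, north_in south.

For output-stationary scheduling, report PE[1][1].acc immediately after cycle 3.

PE[1][1].acc = 45

OS (3×2). Following PE[1][1] plus its west/north inputs:
  0: (0,1).acc=0  regs=<0,0>
  0: (1,0).acc=0  regs=<0,0>
  0: (1,1).acc=0  regs=<0,0>
  1: (0,1).acc=81  regs=<9,9>
  1: (1,0).acc=8  regs=<2,4>
  1: (1,1).acc=0  regs=<0,0>
  2: (0,1).acc=144  regs=<7,9>
  2: (1,0).acc=32  regs=<3,8>
  2: (1,1).acc=18  regs=<2,9>
  3: (0,1).acc=144  regs=<0,0>
  3: (1,0).acc=32  regs=<0,0>
  3: (1,1).acc=45  regs=<3,9>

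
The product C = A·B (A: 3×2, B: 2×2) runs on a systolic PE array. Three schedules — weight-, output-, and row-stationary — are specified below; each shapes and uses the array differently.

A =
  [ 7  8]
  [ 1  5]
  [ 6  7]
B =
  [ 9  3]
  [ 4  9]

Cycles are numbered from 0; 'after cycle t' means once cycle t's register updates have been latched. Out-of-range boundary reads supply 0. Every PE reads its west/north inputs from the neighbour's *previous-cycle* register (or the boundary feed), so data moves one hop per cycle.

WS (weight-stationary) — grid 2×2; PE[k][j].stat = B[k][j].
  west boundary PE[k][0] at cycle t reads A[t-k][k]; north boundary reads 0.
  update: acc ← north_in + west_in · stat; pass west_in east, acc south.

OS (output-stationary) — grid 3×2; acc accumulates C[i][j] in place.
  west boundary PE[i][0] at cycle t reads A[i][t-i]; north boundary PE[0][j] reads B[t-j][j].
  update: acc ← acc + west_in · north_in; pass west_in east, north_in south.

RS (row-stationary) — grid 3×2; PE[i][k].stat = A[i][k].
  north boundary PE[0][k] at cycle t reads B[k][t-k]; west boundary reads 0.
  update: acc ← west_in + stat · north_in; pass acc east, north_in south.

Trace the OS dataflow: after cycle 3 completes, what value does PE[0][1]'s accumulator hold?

OS 3×2: PE[0][1] cycle-by-cycle (with neighbour feeds):
  c0 r0c0: 63 / 7 / 9
  c0 r0c1: 0 / 0 / 0
  c1 r0c0: 95 / 8 / 4
  c1 r0c1: 21 / 7 / 3
  c2 r0c0: 95 / 0 / 0
  c2 r0c1: 93 / 8 / 9
  c3 r0c0: 95 / 0 / 0
  c3 r0c1: 93 / 0 / 0

PE[0][1].acc = 93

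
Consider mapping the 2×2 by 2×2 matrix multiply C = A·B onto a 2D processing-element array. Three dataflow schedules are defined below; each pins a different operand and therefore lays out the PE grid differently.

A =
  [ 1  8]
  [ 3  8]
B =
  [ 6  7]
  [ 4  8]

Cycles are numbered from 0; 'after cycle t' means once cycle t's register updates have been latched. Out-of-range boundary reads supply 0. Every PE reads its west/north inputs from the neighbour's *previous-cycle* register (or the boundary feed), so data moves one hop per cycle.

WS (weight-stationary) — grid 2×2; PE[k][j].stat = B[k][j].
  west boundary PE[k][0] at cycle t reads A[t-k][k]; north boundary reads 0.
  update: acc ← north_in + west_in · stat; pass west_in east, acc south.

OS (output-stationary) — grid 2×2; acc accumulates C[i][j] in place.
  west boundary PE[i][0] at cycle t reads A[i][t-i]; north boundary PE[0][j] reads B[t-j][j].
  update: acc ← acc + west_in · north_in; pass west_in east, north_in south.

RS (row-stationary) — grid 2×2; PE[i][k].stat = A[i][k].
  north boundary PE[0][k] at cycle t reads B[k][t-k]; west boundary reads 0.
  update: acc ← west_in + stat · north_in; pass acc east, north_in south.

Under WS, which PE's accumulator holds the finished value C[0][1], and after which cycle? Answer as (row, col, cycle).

(row, col, cycle) = (1, 1, 2)

WS — PE[1][1] is where C[0][1] collects:
  step 0 · PE1,1: acc=0; fwd→0 fwd↓0
  step 1 · PE1,1: acc=0; fwd→0 fwd↓0
  step 2 · PE1,1: acc=71; fwd→8 fwd↓71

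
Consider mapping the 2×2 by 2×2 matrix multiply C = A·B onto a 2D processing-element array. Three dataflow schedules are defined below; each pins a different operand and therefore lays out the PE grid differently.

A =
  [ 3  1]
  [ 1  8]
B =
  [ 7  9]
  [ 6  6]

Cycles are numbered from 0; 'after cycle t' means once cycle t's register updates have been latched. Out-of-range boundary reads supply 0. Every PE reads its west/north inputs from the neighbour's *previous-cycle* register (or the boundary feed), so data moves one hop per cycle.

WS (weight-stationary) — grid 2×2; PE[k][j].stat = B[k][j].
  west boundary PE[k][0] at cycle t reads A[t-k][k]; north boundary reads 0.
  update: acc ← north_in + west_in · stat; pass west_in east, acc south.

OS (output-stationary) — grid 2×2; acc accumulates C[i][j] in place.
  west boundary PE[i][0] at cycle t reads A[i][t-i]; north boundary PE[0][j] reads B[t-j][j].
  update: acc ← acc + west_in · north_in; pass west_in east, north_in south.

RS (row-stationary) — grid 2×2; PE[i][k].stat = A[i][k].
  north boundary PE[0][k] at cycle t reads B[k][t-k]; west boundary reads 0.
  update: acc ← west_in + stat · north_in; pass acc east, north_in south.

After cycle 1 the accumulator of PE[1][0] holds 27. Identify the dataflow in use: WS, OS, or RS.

— WS: 2×2; PE[1][0] trace:
  [0] (1,0) acc=0 (h:0 v:0)
  [1] (1,0) acc=27 (h:1 v:27)
— OS: 2×2; PE[1][0] trace:
  [0] (1,0) acc=0 (h:0 v:0)
  [1] (1,0) acc=7 (h:1 v:7)
— RS: 2×2; PE[1][0] trace:
  [0] (1,0) acc=0 (h:0 v:0)
  [1] (1,0) acc=7 (h:7 v:7)

dataflow = WS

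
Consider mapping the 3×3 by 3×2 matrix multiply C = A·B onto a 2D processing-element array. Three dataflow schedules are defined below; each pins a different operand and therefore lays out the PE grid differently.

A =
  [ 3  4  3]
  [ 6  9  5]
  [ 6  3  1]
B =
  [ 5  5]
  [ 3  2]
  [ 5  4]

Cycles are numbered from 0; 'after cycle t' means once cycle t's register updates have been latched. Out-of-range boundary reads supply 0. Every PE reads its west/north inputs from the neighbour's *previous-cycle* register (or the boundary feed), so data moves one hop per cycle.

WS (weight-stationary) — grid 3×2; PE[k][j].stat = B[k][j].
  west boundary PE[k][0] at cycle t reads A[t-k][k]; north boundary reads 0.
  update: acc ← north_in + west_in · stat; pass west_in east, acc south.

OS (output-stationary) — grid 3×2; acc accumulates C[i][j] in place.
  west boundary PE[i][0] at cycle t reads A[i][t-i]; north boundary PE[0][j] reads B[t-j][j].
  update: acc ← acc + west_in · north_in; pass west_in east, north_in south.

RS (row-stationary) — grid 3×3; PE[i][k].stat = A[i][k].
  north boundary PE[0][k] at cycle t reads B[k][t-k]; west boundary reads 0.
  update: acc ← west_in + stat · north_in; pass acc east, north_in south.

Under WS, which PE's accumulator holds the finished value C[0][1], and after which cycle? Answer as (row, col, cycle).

WS — PE[2][1] is where C[0][1] collects:
  [0] (2,1) acc=0 (h:0 v:0)
  [1] (2,1) acc=0 (h:0 v:0)
  [2] (2,1) acc=0 (h:0 v:0)
  [3] (2,1) acc=35 (h:3 v:35)

(row, col, cycle) = (2, 1, 3)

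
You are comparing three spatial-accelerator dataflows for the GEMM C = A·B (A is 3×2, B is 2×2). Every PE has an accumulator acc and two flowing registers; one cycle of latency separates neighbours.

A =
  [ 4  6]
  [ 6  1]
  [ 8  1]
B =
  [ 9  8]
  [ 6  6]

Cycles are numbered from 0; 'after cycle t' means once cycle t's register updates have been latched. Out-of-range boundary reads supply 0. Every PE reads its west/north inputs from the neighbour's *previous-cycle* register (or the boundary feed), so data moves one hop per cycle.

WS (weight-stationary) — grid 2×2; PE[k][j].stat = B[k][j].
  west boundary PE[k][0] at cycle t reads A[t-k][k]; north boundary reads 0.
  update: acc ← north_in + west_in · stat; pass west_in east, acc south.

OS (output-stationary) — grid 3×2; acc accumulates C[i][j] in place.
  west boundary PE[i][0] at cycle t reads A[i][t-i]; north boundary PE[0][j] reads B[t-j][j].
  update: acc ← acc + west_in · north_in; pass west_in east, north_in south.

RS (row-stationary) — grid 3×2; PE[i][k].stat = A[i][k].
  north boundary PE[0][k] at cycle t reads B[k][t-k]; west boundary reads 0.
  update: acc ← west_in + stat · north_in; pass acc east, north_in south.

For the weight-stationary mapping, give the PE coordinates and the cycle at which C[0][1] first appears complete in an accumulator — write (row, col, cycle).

(row, col, cycle) = (1, 1, 2)

WS — PE[1][1] is where C[0][1] collects:
  @0  [1,1]  acc 0  |  →0  ↓0
  @1  [1,1]  acc 0  |  →0  ↓0
  @2  [1,1]  acc 68  |  →6  ↓68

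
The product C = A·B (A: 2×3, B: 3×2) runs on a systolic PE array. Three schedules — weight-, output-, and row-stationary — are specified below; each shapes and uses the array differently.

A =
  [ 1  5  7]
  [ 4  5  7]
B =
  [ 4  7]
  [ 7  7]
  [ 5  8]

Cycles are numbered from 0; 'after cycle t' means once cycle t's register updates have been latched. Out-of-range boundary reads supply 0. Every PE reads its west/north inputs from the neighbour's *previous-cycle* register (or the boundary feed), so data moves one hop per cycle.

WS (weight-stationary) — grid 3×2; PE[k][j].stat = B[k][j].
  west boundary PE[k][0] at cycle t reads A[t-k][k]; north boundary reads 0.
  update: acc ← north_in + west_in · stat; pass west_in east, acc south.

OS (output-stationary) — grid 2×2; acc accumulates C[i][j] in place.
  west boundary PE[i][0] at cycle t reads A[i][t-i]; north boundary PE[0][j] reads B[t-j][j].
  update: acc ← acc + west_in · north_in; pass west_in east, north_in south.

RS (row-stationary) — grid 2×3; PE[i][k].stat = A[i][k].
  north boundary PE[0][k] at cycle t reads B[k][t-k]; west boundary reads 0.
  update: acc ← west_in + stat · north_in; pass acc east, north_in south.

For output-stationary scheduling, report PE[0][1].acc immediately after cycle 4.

OS 2×2: PE[0][1] cycle-by-cycle (with neighbour feeds):
  0: (0,0).acc=4  regs=<1,4>
  0: (0,1).acc=0  regs=<0,0>
  1: (0,0).acc=39  regs=<5,7>
  1: (0,1).acc=7  regs=<1,7>
  2: (0,0).acc=74  regs=<7,5>
  2: (0,1).acc=42  regs=<5,7>
  3: (0,0).acc=74  regs=<0,0>
  3: (0,1).acc=98  regs=<7,8>
  4: (0,0).acc=74  regs=<0,0>
  4: (0,1).acc=98  regs=<0,0>

PE[0][1].acc = 98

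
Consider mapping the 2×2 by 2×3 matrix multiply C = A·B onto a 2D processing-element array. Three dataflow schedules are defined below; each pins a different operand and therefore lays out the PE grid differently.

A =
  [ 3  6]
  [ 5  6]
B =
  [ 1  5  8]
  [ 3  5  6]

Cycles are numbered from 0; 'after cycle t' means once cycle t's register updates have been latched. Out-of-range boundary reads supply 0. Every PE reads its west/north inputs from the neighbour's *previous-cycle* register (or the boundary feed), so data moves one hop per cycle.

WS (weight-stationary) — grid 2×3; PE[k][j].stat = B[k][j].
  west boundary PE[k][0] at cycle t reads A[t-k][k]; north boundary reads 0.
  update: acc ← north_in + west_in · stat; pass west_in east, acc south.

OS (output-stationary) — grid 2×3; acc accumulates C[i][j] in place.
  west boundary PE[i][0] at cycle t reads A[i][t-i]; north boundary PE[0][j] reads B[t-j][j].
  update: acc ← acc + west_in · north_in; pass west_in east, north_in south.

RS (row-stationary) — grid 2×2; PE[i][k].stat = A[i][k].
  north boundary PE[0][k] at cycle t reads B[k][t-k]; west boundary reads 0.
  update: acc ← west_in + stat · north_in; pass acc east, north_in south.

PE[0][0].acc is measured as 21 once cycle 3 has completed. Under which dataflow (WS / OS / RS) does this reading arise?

dataflow = OS

Under WS (2×3), PE[0][0]:
  @0  [0,0]  acc 3  |  →3  ↓3
  @1  [0,0]  acc 5  |  →5  ↓5
  @2  [0,0]  acc 0  |  →0  ↓0
  @3  [0,0]  acc 0  |  →0  ↓0
Under OS (2×3), PE[0][0]:
  @0  [0,0]  acc 3  |  →3  ↓1
  @1  [0,0]  acc 21  |  →6  ↓3
  @2  [0,0]  acc 21  |  →0  ↓0
  @3  [0,0]  acc 21  |  →0  ↓0
Under RS (2×2), PE[0][0]:
  @0  [0,0]  acc 3  |  →3  ↓1
  @1  [0,0]  acc 15  |  →15  ↓5
  @2  [0,0]  acc 24  |  →24  ↓8
  @3  [0,0]  acc 0  |  →0  ↓0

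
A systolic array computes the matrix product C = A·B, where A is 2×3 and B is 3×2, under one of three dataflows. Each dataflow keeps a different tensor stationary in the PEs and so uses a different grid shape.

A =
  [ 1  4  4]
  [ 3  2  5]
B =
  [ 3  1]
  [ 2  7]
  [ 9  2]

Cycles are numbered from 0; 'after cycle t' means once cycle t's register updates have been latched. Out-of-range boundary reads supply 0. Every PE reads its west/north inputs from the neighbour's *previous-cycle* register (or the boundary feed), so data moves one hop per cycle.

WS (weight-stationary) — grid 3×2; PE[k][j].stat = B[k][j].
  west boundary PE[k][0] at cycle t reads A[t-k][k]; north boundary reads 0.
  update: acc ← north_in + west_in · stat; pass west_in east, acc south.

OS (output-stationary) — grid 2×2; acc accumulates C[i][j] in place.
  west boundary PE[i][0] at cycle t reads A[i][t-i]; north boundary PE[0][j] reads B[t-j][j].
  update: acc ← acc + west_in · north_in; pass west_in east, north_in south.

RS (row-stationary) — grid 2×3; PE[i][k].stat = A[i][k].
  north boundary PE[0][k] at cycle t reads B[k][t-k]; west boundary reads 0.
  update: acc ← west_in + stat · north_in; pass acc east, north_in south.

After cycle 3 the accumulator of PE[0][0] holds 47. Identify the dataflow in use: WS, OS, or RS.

dataflow = OS

Under WS (3×2), PE[0][0]:
  0: (0,0).acc=3  regs=<1,3>
  1: (0,0).acc=9  regs=<3,9>
  2: (0,0).acc=0  regs=<0,0>
  3: (0,0).acc=0  regs=<0,0>
Under OS (2×2), PE[0][0]:
  0: (0,0).acc=3  regs=<1,3>
  1: (0,0).acc=11  regs=<4,2>
  2: (0,0).acc=47  regs=<4,9>
  3: (0,0).acc=47  regs=<0,0>
Under RS (2×3), PE[0][0]:
  0: (0,0).acc=3  regs=<3,3>
  1: (0,0).acc=1  regs=<1,1>
  2: (0,0).acc=0  regs=<0,0>
  3: (0,0).acc=0  regs=<0,0>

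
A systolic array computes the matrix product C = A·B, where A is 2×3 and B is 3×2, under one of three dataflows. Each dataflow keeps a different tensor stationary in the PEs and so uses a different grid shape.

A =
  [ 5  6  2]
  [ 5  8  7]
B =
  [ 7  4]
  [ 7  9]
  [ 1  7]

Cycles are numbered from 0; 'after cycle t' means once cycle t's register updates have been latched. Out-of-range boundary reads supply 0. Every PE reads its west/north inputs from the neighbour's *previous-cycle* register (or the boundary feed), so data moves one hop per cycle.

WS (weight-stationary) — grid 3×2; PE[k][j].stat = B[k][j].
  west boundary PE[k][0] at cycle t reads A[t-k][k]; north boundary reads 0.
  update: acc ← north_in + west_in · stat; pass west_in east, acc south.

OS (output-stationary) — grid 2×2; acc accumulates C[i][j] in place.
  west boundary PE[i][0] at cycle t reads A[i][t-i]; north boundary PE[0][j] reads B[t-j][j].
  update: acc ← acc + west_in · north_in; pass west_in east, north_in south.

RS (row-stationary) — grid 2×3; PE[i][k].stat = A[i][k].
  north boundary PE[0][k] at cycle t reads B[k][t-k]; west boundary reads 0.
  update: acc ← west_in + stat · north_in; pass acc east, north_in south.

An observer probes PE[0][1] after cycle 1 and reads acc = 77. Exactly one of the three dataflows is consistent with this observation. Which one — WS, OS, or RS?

— WS: 3×2; PE[0][1] trace:
  step 0 · PE0,1: acc=0; fwd→0 fwd↓0
  step 1 · PE0,1: acc=20; fwd→5 fwd↓20
— OS: 2×2; PE[0][1] trace:
  step 0 · PE0,1: acc=0; fwd→0 fwd↓0
  step 1 · PE0,1: acc=20; fwd→5 fwd↓4
— RS: 2×3; PE[0][1] trace:
  step 0 · PE0,1: acc=0; fwd→0 fwd↓0
  step 1 · PE0,1: acc=77; fwd→77 fwd↓7

dataflow = RS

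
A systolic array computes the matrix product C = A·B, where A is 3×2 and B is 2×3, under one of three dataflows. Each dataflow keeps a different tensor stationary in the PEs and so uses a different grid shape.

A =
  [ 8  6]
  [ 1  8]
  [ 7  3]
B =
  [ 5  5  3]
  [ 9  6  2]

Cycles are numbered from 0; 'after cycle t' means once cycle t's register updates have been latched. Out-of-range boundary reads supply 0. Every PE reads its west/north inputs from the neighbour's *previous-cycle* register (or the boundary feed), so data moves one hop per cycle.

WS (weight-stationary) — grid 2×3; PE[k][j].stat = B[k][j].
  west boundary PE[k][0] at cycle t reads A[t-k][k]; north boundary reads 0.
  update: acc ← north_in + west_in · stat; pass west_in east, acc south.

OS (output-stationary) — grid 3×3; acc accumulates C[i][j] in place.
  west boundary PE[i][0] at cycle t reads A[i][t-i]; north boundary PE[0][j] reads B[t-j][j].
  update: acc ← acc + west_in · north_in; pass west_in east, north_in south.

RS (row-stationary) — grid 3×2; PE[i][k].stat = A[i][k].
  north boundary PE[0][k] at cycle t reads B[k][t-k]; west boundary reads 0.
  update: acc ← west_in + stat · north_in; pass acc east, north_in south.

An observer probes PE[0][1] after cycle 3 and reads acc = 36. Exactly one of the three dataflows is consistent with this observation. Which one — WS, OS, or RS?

dataflow = RS

WS [2×3] PE[0][1] across cycles:
  c0 r0c1: 0 / 0 / 0
  c1 r0c1: 40 / 8 / 40
  c2 r0c1: 5 / 1 / 5
  c3 r0c1: 35 / 7 / 35
OS [3×3] PE[0][1] across cycles:
  c0 r0c1: 0 / 0 / 0
  c1 r0c1: 40 / 8 / 5
  c2 r0c1: 76 / 6 / 6
  c3 r0c1: 76 / 0 / 0
RS [3×2] PE[0][1] across cycles:
  c0 r0c1: 0 / 0 / 0
  c1 r0c1: 94 / 94 / 9
  c2 r0c1: 76 / 76 / 6
  c3 r0c1: 36 / 36 / 2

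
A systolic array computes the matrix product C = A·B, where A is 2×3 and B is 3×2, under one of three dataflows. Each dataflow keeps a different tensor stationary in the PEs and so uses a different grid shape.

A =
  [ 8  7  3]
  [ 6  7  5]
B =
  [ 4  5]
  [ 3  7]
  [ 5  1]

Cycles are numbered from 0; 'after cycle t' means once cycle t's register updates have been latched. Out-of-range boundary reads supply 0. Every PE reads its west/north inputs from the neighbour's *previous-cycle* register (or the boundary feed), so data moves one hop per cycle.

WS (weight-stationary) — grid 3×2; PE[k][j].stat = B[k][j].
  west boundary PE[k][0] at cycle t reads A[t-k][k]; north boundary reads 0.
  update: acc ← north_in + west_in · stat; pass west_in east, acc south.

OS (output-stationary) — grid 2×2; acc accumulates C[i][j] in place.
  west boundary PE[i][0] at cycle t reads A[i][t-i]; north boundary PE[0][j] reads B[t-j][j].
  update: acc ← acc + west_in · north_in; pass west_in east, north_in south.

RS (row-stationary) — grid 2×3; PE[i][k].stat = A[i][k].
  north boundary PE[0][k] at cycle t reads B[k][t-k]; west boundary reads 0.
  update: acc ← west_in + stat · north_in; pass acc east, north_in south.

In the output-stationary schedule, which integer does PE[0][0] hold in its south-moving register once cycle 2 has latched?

OS (2×2). Following PE[0][0] plus its west/north inputs:
  @0  [0,0]  acc 32  |  →8  ↓4
  @1  [0,0]  acc 53  |  →7  ↓3
  @2  [0,0]  acc 68  |  →3  ↓5

register = 5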